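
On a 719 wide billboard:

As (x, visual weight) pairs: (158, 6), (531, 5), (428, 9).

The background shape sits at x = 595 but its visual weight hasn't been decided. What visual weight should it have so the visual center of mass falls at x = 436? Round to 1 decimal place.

Fixed elements: Σw = 6 + 5 + 9 = 20, Σw·x = 6·158 + 5·531 + 9·428 = 7455.
Set Σw·x/Σw = 436: (7455 + 595w) = 436·(20 + w).
Solving: w = (436·20 − 7455) / (595 − 436) = 1265 / 159 ≈ 7.96.

w ≈ 8.0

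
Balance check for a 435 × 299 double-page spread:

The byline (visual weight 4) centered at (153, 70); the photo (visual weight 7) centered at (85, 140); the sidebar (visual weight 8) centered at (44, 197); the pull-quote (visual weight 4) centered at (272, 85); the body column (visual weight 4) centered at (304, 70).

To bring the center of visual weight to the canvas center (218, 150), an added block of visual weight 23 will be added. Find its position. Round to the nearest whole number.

After adding the added block, total weight = 4 + 7 + 8 + 4 + 4 + 23 = 50.
Along x: (3863 + 23·x) / 50 = 218 (existing moment 4·153 + 7·85 + 8·44 + 4·272 + 4·304 = 3863) ⇒ x = (10900 − 3863) / 23 ≈ 305.96.
Along y: (3456 + 23·y) / 50 = 150 (existing moment 4·70 + 7·140 + 8·197 + 4·85 + 4·70 = 3456) ⇒ y = (7500 − 3456) / 23 ≈ 175.83.

(306, 176)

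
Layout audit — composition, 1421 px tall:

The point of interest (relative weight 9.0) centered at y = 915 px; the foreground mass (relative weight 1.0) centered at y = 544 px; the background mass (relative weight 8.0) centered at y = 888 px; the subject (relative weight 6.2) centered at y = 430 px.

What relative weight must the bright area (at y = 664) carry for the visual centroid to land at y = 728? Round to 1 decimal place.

Existing Σw = 24.2 (9.0 + 1.0 + 8.0 + 6.2); existing moment 9.0·915 + 1.0·544 + 8.0·888 + 6.2·430 = 18549.0.
For the centroid to hit 728: (18549.0 + w·664) / (24.2 + w) = 728.
Solving: w = (728·24.2 − 18549.0) / (664 − 728) = -931.4 / -64 ≈ 14.55.

w ≈ 14.6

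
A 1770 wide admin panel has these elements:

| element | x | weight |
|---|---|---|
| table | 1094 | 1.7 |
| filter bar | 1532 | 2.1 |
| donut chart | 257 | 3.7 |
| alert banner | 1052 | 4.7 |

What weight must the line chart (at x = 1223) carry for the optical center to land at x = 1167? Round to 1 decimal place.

Known weights sum to 1.7 + 2.1 + 3.7 + 4.7 = 12.2; their moment is 1.7·1094 + 2.1·1532 + 3.7·257 + 4.7·1052 = 10972.3.
For the centroid to hit 1167: (10972.3 + w·1223) / (12.2 + w) = 1167.
So w = (1167·12.2 − 10972.3)/(1223 − 1167) = 3265.1/56 ≈ 58.31.

w ≈ 58.3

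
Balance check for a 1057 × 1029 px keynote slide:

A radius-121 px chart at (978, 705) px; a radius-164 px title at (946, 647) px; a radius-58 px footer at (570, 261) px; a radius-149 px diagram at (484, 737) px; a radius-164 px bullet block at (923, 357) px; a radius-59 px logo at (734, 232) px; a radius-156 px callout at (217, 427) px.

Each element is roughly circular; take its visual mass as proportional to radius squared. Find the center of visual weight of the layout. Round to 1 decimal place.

Weights ∝ r²: chart 121² = 14641, title 164² = 26896, footer 58² = 3364, diagram 149² = 22201, bullet block 164² = 26896, logo 59² = 3481, callout 156² = 24336; Σw = 121815.
Σw·x = 85086252; x̄ = 85086252/121815 ≈ 698.49.
Σw·y = 65764694; ȳ = 65764694/121815 ≈ 539.87.

(698.5, 539.9)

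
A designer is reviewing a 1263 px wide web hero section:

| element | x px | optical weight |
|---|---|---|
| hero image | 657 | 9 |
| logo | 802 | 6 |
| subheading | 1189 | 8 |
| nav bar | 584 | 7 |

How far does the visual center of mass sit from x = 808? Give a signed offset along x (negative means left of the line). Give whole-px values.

Σw = 9 + 6 + 8 + 7 = 30.
x: (9·657 + 6·802 + 8·1189 + 7·584) / 30 = 24325 / 30 ≈ 810.83
Against x = 808, that's 810.83 − 808 = 2.83.

≈ 3 px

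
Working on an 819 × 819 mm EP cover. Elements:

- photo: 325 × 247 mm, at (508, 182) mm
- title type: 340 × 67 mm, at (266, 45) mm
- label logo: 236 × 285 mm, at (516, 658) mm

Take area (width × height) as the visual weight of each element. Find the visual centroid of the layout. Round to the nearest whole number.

Taking area as weight: photo 325·247 = 80275, title type 340·67 = 22780, label logo 236·285 = 67260. Sum 170315.
x: (80275·508 + 22780·266 + 67260·516) / 170315 = 81545340 / 170315 ≈ 478.79
y: (80275·182 + 22780·45 + 67260·658) / 170315 = 59892230 / 170315 ≈ 351.66

(479, 352)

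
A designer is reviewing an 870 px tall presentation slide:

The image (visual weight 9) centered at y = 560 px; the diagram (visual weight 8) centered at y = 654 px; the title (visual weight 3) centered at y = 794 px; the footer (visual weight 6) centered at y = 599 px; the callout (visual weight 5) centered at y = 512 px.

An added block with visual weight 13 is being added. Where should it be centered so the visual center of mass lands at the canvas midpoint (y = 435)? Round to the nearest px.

y ≈ 26

With the added block, Σw becomes 9 + 8 + 3 + 6 + 5 + 13 = 44.
Along y: (18808 + 13·y) / 44 = 435 (existing moment 9·560 + 8·654 + 3·794 + 6·599 + 5·512 = 18808) ⇒ y = (19140 − 18808) / 13 ≈ 25.54.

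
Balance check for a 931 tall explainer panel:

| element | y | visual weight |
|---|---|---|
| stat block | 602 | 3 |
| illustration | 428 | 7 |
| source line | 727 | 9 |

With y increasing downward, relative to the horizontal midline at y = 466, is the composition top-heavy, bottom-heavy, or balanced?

bottom-heavy

Σw = 3 + 7 + 9 = 19.
y-moment: 3·602 + 7·428 + 9·727 = 11345; centroid 11345/19 ≈ 597.11.
597.1 lies below (larger y than) the midline 466, so the layout is bottom-heavy.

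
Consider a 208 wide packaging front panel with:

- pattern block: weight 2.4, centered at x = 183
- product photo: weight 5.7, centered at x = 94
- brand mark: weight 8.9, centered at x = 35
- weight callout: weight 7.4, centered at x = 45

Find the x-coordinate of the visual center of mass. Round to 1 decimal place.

x ≈ 66.4

Total weight = 2.4 + 5.7 + 8.9 + 7.4 = 24.4.
x-moment: 2.4·183 + 5.7·94 + 8.9·35 + 7.4·45 = 1619.5; centroid 1619.5/24.4 ≈ 66.37.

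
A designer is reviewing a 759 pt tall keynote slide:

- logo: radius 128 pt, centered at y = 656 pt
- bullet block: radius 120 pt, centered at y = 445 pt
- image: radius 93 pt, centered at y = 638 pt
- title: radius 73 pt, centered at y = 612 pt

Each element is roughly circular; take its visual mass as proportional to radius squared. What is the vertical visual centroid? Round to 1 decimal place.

y ≈ 579.4

r² weights: logo 128² = 16384, bullet block 120² = 14400, image 93² = 8649, title 73² = 5329. Total = 44762.
y-moment: 16384·656 + 14400·445 + 8649·638 + 5329·612 = 25935314; centroid 25935314/44762 ≈ 579.40.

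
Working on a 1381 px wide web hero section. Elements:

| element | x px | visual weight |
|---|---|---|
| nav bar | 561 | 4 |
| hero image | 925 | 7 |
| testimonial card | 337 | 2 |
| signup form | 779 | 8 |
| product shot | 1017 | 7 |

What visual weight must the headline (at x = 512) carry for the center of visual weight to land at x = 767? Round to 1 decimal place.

w ≈ 5.0

Fixed elements: Σw = 4 + 7 + 2 + 8 + 7 = 28, Σw·x = 4·561 + 7·925 + 2·337 + 8·779 + 7·1017 = 22744.
Balance at x = 767 requires (22744 + w·512) / (28 + w) = 767.
Rearranging, w·(512 − 767) = 767·28 − 22744 = -1268, so w ≈ -1268/-255 = 4.97.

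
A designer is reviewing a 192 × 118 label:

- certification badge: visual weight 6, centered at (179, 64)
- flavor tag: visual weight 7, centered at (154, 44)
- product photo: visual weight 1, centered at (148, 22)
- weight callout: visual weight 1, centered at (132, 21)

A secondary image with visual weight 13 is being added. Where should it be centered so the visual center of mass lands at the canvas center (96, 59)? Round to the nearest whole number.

With the secondary image, Σw becomes 6 + 7 + 1 + 1 + 13 = 28.
Along x: (2432 + 13·x) / 28 = 96 (existing moment 6·179 + 7·154 + 1·148 + 1·132 = 2432) ⇒ x = (2688 − 2432) / 13 ≈ 19.69.
Along y: (735 + 13·y) / 28 = 59 (existing moment 6·64 + 7·44 + 1·22 + 1·21 = 735) ⇒ y = (1652 − 735) / 13 ≈ 70.54.

(20, 71)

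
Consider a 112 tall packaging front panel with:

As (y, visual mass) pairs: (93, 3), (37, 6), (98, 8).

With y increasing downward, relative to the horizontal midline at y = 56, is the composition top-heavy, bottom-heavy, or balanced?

Weights sum to 3 + 6 + 8 = 17.
y: (3·93 + 6·37 + 8·98) / 17 = 1285 / 17 ≈ 75.59
Since 75.6 is below (larger y than) 56, the composition reads bottom-heavy.

bottom-heavy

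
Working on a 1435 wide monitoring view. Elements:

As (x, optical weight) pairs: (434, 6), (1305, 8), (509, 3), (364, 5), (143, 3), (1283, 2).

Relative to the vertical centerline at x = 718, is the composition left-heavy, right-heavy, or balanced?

balanced

Σw = 6 + 8 + 3 + 5 + 3 + 2 = 27.
x-moment: 6·434 + 8·1305 + 3·509 + 5·364 + 3·143 + 2·1283 = 19386; centroid 19386/27 ≈ 718.00.
718.00 = 718 exactly: balanced.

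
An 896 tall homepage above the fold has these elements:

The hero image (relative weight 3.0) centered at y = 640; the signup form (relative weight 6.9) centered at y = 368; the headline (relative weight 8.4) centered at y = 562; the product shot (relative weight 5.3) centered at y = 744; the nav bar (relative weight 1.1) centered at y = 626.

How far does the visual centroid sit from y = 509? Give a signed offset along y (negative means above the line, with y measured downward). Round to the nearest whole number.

≈ 50

Weights sum to 3.0 + 6.9 + 8.4 + 5.3 + 1.1 = 24.7.
Σw·y = 3.0·640 + 6.9·368 + 8.4·562 + 5.3·744 + 1.1·626 = 13811.8, so ȳ = 13811.8/24.7 ≈ 559.18.
Difference: 559.18 − 509 ≈ 50.18.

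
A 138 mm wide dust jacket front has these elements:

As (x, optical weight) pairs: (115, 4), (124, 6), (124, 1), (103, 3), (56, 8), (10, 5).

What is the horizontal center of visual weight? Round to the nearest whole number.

Σw = 4 + 6 + 1 + 3 + 8 + 5 = 27.
x-moment: 4·115 + 6·124 + 1·124 + 3·103 + 8·56 + 5·10 = 2135; centroid 2135/27 ≈ 79.07.

x ≈ 79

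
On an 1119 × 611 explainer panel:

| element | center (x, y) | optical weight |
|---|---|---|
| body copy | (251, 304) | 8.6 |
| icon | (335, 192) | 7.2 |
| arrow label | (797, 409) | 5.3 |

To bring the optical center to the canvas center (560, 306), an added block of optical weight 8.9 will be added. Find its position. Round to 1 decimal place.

(899.5, 338.8)

New total weight: (8.6 + 7.2 + 5.3) + 8.9 = 30.0.
x: need Σw·x = 30.0·560 = 16800.0. Existing = 8.6·251 + 7.2·335 + 5.3·797 = 8794.7. Remainder 8005.3 / 8.9 ≈ 899.47.
y: need Σw·y = 30.0·306 = 9180.0. Existing = 8.6·304 + 7.2·192 + 5.3·409 = 6164.5. Remainder 3015.5 / 8.9 ≈ 338.82.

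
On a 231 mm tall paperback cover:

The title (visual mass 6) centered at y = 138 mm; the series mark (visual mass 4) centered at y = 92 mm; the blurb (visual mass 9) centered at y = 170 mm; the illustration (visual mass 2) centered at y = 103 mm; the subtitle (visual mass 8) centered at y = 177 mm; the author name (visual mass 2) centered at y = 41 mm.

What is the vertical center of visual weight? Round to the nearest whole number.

y ≈ 143

Total weight = 6 + 4 + 9 + 2 + 8 + 2 = 31.
Σw·y = 6·138 + 4·92 + 9·170 + 2·103 + 8·177 + 2·41 = 4430, so ȳ = 4430/31 ≈ 142.90.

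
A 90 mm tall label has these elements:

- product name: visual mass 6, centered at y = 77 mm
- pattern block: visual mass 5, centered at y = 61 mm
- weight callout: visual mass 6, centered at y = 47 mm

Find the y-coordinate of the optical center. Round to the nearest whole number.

y ≈ 62

Total weight = 6 + 5 + 6 = 17.
Σw·y = 6·77 + 5·61 + 6·47 = 1049, so ȳ = 1049/17 ≈ 61.71.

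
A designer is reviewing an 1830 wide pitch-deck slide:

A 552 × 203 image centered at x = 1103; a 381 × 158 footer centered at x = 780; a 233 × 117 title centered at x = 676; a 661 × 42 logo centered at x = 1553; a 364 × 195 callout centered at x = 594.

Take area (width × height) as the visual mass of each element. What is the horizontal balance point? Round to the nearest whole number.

x ≈ 920

Areas → weights: image 552·203 = 112056, footer 381·158 = 60198, title 233·117 = 27261, logo 661·42 = 27762, callout 364·195 = 70980; Σw = 298257.
x-moment: 112056·1103 + 60198·780 + 27261·676 + 27762·1553 + 70980·594 = 274257150; centroid 274257150/298257 ≈ 919.53.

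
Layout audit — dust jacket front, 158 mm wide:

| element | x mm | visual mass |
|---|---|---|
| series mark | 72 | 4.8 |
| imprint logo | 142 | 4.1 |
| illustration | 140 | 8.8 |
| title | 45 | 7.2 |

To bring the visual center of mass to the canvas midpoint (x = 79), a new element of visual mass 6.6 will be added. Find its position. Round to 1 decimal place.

With the new element, Σw becomes 4.8 + 4.1 + 8.8 + 7.2 + 6.6 = 31.5.
Along x: (2483.8 + 6.6·x) / 31.5 = 79 (existing moment 4.8·72 + 4.1·142 + 8.8·140 + 7.2·45 = 2483.8) ⇒ x = (2488.5 − 2483.8) / 6.6 ≈ 0.71.

x ≈ 0.7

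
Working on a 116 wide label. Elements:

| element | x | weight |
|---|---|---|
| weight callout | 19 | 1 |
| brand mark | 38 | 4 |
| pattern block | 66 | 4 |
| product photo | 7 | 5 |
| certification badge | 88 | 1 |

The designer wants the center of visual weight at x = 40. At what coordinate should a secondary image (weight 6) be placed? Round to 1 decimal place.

x ≈ 47.0

New total weight: (1 + 4 + 4 + 5 + 1) + 6 = 21.
Along x: (558 + 6·x) / 21 = 40 (existing moment 1·19 + 4·38 + 4·66 + 5·7 + 1·88 = 558) ⇒ x = (840 − 558) / 6 ≈ 47.00.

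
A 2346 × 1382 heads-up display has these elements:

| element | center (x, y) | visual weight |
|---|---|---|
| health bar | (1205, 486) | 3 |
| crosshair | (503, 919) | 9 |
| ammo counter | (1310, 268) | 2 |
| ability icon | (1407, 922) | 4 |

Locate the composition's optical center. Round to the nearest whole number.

(911, 775)

Total weight = 3 + 9 + 2 + 4 = 18.
x: (3·1205 + 9·503 + 2·1310 + 4·1407) / 18 = 16390 / 18 ≈ 910.56
y: (3·486 + 9·919 + 2·268 + 4·922) / 18 = 13953 / 18 ≈ 775.17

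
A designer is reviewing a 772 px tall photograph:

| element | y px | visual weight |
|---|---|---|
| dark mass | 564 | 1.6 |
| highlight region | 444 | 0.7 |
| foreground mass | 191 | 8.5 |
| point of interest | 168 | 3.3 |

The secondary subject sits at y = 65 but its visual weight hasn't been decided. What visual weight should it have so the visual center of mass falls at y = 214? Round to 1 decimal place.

Known weights sum to 1.6 + 0.7 + 8.5 + 3.3 = 14.1; their moment is 1.6·564 + 0.7·444 + 8.5·191 + 3.3·168 = 3391.1.
Set Σw·y/Σw = 214: (3391.1 + 65w) = 214·(14.1 + w).
So w = (214·14.1 − 3391.1)/(65 − 214) = -373.7/-149 ≈ 2.51.

w ≈ 2.5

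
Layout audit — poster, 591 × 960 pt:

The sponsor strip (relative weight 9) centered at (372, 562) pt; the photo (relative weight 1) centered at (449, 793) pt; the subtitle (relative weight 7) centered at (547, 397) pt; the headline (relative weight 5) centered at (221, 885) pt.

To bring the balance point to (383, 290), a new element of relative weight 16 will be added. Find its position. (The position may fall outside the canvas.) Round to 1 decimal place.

(363.9, -127.2)

New total weight: (9 + 1 + 7 + 5) + 16 = 38.
x: need Σw·x = 38·383 = 14554. Existing = 9·372 + 1·449 + 7·547 + 5·221 = 8731. Remainder 5823 / 16 ≈ 363.94.
y: need Σw·y = 38·290 = 11020. Existing = 9·562 + 1·793 + 7·397 + 5·885 = 13055. Remainder -2035 / 16 ≈ -127.19.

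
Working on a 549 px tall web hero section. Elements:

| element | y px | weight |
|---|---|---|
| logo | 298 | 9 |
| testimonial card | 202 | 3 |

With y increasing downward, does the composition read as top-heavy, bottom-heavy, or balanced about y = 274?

Weights sum to 9 + 3 = 12.
Σw·y = 9·298 + 3·202 = 3288, so ȳ = 3288/12 ≈ 274.00.
The centroid 274.00 matches the midline at 274, so the layout is balanced.

balanced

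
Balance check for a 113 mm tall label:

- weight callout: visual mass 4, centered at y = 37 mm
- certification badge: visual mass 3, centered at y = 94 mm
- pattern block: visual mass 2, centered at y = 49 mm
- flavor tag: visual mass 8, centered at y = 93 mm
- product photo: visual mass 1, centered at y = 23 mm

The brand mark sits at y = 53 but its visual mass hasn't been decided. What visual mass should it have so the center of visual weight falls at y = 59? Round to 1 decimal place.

w ≈ 38.8

Fixed elements: Σw = 4 + 3 + 2 + 8 + 1 = 18, Σw·y = 4·37 + 3·94 + 2·49 + 8·93 + 1·23 = 1295.
For the centroid to hit 59: (1295 + w·53) / (18 + w) = 59.
Solving: w = (59·18 − 1295) / (53 − 59) = -233 / -6 ≈ 38.83.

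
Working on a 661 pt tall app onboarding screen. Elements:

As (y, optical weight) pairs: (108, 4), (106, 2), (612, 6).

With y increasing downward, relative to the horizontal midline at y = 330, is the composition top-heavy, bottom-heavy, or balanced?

bottom-heavy

Σw = 4 + 2 + 6 = 12.
y-moment: 4·108 + 2·106 + 6·612 = 4316; centroid 4316/12 ≈ 359.67.
Since 359.7 is below (larger y than) 330, the composition reads bottom-heavy.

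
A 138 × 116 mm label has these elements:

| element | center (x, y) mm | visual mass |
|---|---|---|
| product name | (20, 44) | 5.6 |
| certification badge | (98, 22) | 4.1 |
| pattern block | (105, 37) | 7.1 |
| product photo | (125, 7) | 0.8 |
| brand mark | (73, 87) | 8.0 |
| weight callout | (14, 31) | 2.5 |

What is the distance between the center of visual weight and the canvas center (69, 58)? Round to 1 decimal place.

≈ 9.1 mm

Σw = 5.6 + 4.1 + 7.1 + 0.8 + 8.0 + 2.5 = 28.1.
Σw·x = 1978.3; x̄ = 1978.3/28.1 ≈ 70.40.
Σw·y = 1378.4; ȳ = 1378.4/28.1 ≈ 49.05.
Offset from (69, 58): Δx ≈ 1.40, Δy ≈ -8.95; distance = √(Δx² + Δy²) ≈ 9.06.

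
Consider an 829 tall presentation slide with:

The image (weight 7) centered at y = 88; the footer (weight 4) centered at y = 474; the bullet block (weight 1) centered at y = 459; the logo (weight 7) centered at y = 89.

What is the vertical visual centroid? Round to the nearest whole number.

y ≈ 189

Σw = 7 + 4 + 1 + 7 = 19.
Σw·y = 7·88 + 4·474 + 1·459 + 7·89 = 3594, so ȳ = 3594/19 ≈ 189.16.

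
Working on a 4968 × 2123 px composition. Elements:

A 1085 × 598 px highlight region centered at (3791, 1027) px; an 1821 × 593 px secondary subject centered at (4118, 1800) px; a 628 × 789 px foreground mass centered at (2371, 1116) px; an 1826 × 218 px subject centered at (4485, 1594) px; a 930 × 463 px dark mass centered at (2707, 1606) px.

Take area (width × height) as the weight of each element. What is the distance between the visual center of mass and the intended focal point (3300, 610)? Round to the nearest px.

≈ 916 px

Areas → weights: highlight region 1085·598 = 648830, secondary subject 1821·593 = 1079853, foreground mass 628·789 = 495492, subject 1826·218 = 398068, dark mass 930·463 = 430590; Σw = 3052833.
x-moment: 648830·3791 + 1079853·4118 + 495492·2371 + 398068·4485 + 430590·2707 = 11032302826; centroid 11032302826/3052833 ≈ 3613.79.
y-moment: 648830·1027 + 1079853·1800 + 495492·1116 + 398068·1594 + 430590·1606 = 4489100814; centroid 4489100814/3052833 ≈ 1470.47.
Offset from (3300, 610): Δx ≈ 313.79, Δy ≈ 860.47; distance = √(Δx² + Δy²) ≈ 915.90.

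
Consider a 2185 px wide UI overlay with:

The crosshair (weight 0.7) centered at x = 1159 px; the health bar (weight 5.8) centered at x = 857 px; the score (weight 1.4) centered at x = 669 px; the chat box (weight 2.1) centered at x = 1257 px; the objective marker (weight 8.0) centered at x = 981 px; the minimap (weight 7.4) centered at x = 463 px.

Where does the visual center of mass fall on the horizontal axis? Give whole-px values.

x ≈ 812

Weights sum to 0.7 + 5.8 + 1.4 + 2.1 + 8.0 + 7.4 = 25.4.
Σw·x = 0.7·1159 + 5.8·857 + 1.4·669 + 2.1·1257 + 8.0·981 + 7.4·463 = 20632.4, so x̄ = 20632.4/25.4 ≈ 812.30.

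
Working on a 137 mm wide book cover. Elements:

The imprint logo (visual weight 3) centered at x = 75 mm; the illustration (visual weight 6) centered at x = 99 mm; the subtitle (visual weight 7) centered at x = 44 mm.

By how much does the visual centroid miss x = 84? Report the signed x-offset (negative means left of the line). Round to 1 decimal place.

Σw = 3 + 6 + 7 = 16.
x: (3·75 + 6·99 + 7·44) / 16 = 1127 / 16 ≈ 70.44
Against x = 84, that's 70.44 − 84 = -13.56.

≈ -13.6 mm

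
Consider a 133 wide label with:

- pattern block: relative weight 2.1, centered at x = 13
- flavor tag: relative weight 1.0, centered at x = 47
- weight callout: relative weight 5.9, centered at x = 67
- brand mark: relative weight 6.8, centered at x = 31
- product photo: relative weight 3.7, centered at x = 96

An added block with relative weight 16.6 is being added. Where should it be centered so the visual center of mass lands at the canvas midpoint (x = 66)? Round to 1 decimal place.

New total weight: (2.1 + 1.0 + 5.9 + 6.8 + 3.7) + 16.6 = 36.1.
x: need Σw·x = 36.1·66 = 2382.6. Existing = 2.1·13 + 1.0·47 + 5.9·67 + 6.8·31 + 3.7·96 = 1035.6. Remainder 1347.0 / 16.6 ≈ 81.14.

x ≈ 81.1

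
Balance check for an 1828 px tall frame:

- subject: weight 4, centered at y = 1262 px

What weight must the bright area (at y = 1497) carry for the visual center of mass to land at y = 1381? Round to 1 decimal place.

w ≈ 4.1

The single fixed element contributes weight 4, moment 4·1262 = 5048.
Balance at y = 1381 requires (5048 + w·1497) / (4 + w) = 1381.
Solving: w = (1381·4 − 5048) / (1497 − 1381) = 476 / 116 ≈ 4.10.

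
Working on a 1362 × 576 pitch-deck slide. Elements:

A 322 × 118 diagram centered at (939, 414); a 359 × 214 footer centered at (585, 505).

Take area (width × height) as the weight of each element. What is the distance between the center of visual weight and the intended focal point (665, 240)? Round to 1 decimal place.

≈ 237.8

Taking area as weight: diagram 322·118 = 37996, footer 359·214 = 76826. Sum 114822.
x-moment: 37996·939 + 76826·585 = 80621454; centroid 80621454/114822 ≈ 702.14.
y-moment: 37996·414 + 76826·505 = 54527474; centroid 54527474/114822 ≈ 474.89.
From (665, 240): dx = 37.14, dy = 234.89, so the distance is √(dx²+dy²) ≈ 237.81.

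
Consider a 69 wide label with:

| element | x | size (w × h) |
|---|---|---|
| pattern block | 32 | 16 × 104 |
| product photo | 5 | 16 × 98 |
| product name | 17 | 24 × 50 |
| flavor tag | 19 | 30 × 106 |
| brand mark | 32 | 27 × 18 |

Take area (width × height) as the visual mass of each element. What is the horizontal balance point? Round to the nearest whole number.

Areas: pattern block 16·104 = 1664, product photo 16·98 = 1568, product name 24·50 = 1200, flavor tag 30·106 = 3180, brand mark 27·18 = 486. Total weight = 8098.
x-moment: 1664·32 + 1568·5 + 1200·17 + 3180·19 + 486·32 = 157460; centroid 157460/8098 ≈ 19.44.

x ≈ 19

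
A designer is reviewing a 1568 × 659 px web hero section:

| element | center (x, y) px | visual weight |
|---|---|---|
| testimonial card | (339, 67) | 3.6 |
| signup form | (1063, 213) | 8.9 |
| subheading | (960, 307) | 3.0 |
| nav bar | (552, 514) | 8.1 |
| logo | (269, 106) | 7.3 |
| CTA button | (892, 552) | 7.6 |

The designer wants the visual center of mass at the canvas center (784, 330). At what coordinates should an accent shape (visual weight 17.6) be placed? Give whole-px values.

New total weight: (3.6 + 8.9 + 3.0 + 8.1 + 7.3 + 7.6) + 17.6 = 56.1.
x: need Σw·x = 56.1·784 = 43982.4. Existing = 3.6·339 + 8.9·1063 + 3.0·960 + 8.1·552 + 7.3·269 + 7.6·892 = 26775.2. Remainder 17207.2 / 17.6 ≈ 977.68.
y: need Σw·y = 56.1·330 = 18513.0. Existing = 3.6·67 + 8.9·213 + 3.0·307 + 8.1·514 + 7.3·106 + 7.6·552 = 12190.3. Remainder 6322.7 / 17.6 ≈ 359.24.

(978, 359)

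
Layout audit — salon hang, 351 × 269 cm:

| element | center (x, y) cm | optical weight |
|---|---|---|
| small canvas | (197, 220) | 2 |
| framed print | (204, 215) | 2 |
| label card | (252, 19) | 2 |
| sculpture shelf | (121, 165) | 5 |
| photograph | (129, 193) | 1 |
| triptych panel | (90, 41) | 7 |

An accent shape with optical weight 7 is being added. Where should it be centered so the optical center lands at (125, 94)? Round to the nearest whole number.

(83, 33)

With the accent shape, Σw becomes 2 + 2 + 2 + 5 + 1 + 7 + 7 = 26.
Along x: (2670 + 7·x) / 26 = 125 (existing moment 2·197 + 2·204 + 2·252 + 5·121 + 1·129 + 7·90 = 2670) ⇒ x = (3250 − 2670) / 7 ≈ 82.86.
Along y: (2213 + 7·y) / 26 = 94 (existing moment 2·220 + 2·215 + 2·19 + 5·165 + 1·193 + 7·41 = 2213) ⇒ y = (2444 − 2213) / 7 ≈ 33.00.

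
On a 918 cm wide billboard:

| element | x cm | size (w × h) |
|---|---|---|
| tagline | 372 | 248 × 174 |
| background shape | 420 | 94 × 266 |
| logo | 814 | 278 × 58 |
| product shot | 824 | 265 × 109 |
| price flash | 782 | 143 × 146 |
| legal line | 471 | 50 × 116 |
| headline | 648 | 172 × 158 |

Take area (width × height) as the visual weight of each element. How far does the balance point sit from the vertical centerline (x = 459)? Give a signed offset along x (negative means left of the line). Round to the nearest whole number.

Areas → weights: tagline 248·174 = 43152, background shape 94·266 = 25004, logo 278·58 = 16124, product shot 265·109 = 28885, price flash 143·146 = 20878, legal line 50·116 = 5800, headline 172·158 = 27176; Σw = 167019.
Σw·x = 100148844; x̄ = 100148844/167019 ≈ 599.63.
Against x = 459, that's 599.63 − 459 = 140.63.

≈ 141 cm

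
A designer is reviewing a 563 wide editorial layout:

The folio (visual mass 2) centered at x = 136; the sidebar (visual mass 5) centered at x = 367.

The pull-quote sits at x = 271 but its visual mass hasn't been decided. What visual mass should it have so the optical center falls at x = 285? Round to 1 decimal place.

w ≈ 8.0

Fixed elements: Σw = 2 + 5 = 7, Σw·x = 2·136 + 5·367 = 2107.
For the centroid to hit 285: (2107 + w·271) / (7 + w) = 285.
Solving: w = (285·7 − 2107) / (271 − 285) = -112 / -14 ≈ 8.00.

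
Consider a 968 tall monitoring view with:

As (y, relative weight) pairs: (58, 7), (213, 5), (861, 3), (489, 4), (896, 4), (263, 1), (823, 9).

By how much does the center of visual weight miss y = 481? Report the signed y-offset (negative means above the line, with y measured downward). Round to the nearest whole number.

Total weight = 7 + 5 + 3 + 4 + 4 + 1 + 9 = 33.
y: (7·58 + 5·213 + 3·861 + 4·489 + 4·896 + 1·263 + 9·823) / 33 = 17264 / 33 ≈ 523.15
Against y = 481, that's 523.15 − 481 = 42.15.

≈ 42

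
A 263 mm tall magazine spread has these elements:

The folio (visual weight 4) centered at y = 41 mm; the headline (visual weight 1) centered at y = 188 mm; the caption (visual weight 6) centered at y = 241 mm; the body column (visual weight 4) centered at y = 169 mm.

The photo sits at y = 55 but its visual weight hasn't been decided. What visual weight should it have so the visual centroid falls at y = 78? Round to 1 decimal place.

Existing Σw = 15 (4 + 1 + 6 + 4); existing moment 4·41 + 1·188 + 6·241 + 4·169 = 2474.
Set Σw·y/Σw = 78: (2474 + 55w) = 78·(15 + w).
Rearranging, w·(55 − 78) = 78·15 − 2474 = -1304, so w ≈ -1304/-23 = 56.70.

w ≈ 56.7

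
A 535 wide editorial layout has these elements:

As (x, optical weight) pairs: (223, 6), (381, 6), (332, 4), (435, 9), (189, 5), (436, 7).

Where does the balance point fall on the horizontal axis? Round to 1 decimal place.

Total weight = 6 + 6 + 4 + 9 + 5 + 7 = 37.
x: (6·223 + 6·381 + 4·332 + 9·435 + 5·189 + 7·436) / 37 = 12864 / 37 ≈ 347.68

x ≈ 347.7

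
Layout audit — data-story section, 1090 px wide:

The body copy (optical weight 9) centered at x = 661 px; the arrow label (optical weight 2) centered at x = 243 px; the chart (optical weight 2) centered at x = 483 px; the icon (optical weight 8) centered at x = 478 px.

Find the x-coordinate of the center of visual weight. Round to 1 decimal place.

x ≈ 534.5

Weights sum to 9 + 2 + 2 + 8 = 21.
x-moment: 9·661 + 2·243 + 2·483 + 8·478 = 11225; centroid 11225/21 ≈ 534.52.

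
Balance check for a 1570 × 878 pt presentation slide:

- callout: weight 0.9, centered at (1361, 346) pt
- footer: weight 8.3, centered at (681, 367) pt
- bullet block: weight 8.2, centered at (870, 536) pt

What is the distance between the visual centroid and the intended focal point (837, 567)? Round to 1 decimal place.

≈ 125.5 pt

Weights sum to 0.9 + 8.3 + 8.2 = 17.4.
x: (0.9·1361 + 8.3·681 + 8.2·870) / 17.4 = 14011.2 / 17.4 ≈ 805.24
y: (0.9·346 + 8.3·367 + 8.2·536) / 17.4 = 7752.7 / 17.4 ≈ 445.56
Relative to (837, 567): Δ = (-31.76, -121.44); |Δ| = √(-31.76² + -121.44²) ≈ 125.53.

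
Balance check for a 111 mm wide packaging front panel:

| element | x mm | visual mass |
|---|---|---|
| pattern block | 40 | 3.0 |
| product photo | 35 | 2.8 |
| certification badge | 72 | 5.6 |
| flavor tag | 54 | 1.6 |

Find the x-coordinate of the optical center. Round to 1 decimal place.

Total weight = 3.0 + 2.8 + 5.6 + 1.6 = 13.0.
x-moment: 3.0·40 + 2.8·35 + 5.6·72 + 1.6·54 = 707.6; centroid 707.6/13.0 ≈ 54.43.

x ≈ 54.4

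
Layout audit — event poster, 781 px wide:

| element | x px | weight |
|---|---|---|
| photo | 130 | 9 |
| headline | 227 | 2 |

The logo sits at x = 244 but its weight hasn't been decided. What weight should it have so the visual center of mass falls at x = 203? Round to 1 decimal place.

Known weights sum to 9 + 2 = 11; their moment is 9·130 + 2·227 = 1624.
For the centroid to hit 203: (1624 + w·244) / (11 + w) = 203.
Solving: w = (203·11 − 1624) / (244 − 203) = 609 / 41 ≈ 14.85.

w ≈ 14.9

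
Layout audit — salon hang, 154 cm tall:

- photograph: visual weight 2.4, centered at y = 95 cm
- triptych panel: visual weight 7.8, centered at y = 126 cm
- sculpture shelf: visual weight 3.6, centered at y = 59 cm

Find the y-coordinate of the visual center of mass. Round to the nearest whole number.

y ≈ 103

Weights sum to 2.4 + 7.8 + 3.6 = 13.8.
Σw·y = 2.4·95 + 7.8·126 + 3.6·59 = 1423.2, so ȳ = 1423.2/13.8 ≈ 103.13.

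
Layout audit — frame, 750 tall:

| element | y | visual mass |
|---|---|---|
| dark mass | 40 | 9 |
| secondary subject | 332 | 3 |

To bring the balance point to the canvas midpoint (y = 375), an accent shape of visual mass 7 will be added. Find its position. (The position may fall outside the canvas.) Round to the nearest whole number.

New total weight: (9 + 3) + 7 = 19.
y: target moment 19×375 = 7125; current 9·40 + 3·332 = 1356; the accent shape supplies 5769, so y = 5769/7 ≈ 824.14.

y ≈ 824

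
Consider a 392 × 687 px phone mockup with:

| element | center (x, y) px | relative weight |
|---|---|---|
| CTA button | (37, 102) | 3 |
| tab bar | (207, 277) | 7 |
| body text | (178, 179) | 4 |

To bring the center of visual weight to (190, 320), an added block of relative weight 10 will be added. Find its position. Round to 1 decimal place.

New total weight: (3 + 7 + 4) + 10 = 24.
x: need Σw·x = 24·190 = 4560. Existing = 3·37 + 7·207 + 4·178 = 2272. Remainder 2288 / 10 ≈ 228.80.
y: need Σw·y = 24·320 = 7680. Existing = 3·102 + 7·277 + 4·179 = 2961. Remainder 4719 / 10 ≈ 471.90.

(228.8, 471.9)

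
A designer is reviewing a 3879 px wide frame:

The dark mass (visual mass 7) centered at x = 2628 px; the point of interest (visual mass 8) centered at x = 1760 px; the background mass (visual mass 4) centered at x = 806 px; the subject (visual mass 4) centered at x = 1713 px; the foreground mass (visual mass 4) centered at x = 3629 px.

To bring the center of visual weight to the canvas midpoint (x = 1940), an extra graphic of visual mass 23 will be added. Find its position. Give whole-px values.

After adding the extra graphic, total weight = 7 + 8 + 4 + 4 + 4 + 23 = 50.
x: target moment 50×1940 = 97000; current 7·2628 + 8·1760 + 4·806 + 4·1713 + 4·3629 = 57068; the extra graphic supplies 39932, so x = 39932/23 ≈ 1736.17.

x ≈ 1736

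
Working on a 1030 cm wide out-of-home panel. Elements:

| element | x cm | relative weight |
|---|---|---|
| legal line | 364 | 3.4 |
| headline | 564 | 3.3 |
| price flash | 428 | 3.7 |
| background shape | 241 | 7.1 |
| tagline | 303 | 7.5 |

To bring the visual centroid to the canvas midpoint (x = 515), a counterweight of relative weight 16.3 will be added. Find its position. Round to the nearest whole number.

After adding the counterweight, total weight = 3.4 + 3.3 + 3.7 + 7.1 + 7.5 + 16.3 = 41.3.
Along x: (8666.0 + 16.3·x) / 41.3 = 515 (existing moment 3.4·364 + 3.3·564 + 3.7·428 + 7.1·241 + 7.5·303 = 8666.0) ⇒ x = (21269.5 − 8666.0) / 16.3 ≈ 773.22.

x ≈ 773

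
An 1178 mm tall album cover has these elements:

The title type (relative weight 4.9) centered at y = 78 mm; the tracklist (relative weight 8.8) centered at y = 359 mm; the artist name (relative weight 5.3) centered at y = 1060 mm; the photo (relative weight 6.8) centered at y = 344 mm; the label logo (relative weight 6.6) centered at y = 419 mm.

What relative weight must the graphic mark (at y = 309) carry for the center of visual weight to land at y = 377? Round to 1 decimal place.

Fixed elements: Σw = 4.9 + 8.8 + 5.3 + 6.8 + 6.6 = 32.4, Σw·y = 4.9·78 + 8.8·359 + 5.3·1060 + 6.8·344 + 6.6·419 = 14264.0.
For the centroid to hit 377: (14264.0 + w·309) / (32.4 + w) = 377.
So w = (377·32.4 − 14264.0)/(309 − 377) = -2049.2/-68 ≈ 30.14.

w ≈ 30.1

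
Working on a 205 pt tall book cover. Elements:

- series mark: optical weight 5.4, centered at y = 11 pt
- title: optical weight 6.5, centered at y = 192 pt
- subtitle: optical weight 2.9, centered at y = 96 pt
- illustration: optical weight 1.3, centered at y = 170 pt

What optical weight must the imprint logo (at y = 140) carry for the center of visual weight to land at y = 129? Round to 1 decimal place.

w ≈ 24.6

Existing Σw = 16.1 (5.4 + 6.5 + 2.9 + 1.3); existing moment 5.4·11 + 6.5·192 + 2.9·96 + 1.3·170 = 1806.8.
Balance at y = 129 requires (1806.8 + w·140) / (16.1 + w) = 129.
So w = (129·16.1 − 1806.8)/(140 − 129) = 270.1/11 ≈ 24.55.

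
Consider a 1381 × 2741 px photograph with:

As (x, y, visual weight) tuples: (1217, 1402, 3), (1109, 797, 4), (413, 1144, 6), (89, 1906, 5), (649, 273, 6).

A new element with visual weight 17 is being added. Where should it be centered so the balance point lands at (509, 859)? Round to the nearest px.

(351, 576)

After adding the new element, total weight = 3 + 4 + 6 + 5 + 6 + 17 = 41.
x: target moment 41×509 = 20869; current 3·1217 + 4·1109 + 6·413 + 5·89 + 6·649 = 14904; the new element supplies 5965, so x = 5965/17 ≈ 350.88.
y: target moment 41×859 = 35219; current 3·1402 + 4·797 + 6·1144 + 5·1906 + 6·273 = 25426; the new element supplies 9793, so y = 9793/17 ≈ 576.06.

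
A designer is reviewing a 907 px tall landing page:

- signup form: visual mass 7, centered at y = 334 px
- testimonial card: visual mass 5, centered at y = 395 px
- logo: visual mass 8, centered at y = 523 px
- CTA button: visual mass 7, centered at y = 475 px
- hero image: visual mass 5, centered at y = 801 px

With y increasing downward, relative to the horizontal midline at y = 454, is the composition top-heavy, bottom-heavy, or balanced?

bottom-heavy

Total weight = 7 + 5 + 8 + 7 + 5 = 32.
y-moment: 7·334 + 5·395 + 8·523 + 7·475 + 5·801 = 15827; centroid 15827/32 ≈ 494.59.
494.6 vs midline 454 → bottom-heavy.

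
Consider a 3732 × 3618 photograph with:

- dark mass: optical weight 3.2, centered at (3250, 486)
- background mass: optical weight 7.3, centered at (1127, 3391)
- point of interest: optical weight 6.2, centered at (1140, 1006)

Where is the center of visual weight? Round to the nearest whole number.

(1539, 1949)

Total weight = 3.2 + 7.3 + 6.2 = 16.7.
x: (3.2·3250 + 7.3·1127 + 6.2·1140) / 16.7 = 25695.1 / 16.7 ≈ 1538.63
y: (3.2·486 + 7.3·3391 + 6.2·1006) / 16.7 = 32546.7 / 16.7 ≈ 1948.90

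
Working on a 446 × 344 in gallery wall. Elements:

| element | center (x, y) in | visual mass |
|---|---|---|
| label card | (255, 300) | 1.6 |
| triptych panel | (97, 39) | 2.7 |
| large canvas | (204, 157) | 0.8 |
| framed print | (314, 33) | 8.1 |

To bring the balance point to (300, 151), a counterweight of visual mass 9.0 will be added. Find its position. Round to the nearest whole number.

New total weight: (1.6 + 2.7 + 0.8 + 8.1) + 9.0 = 22.2.
x: need Σw·x = 22.2·300 = 6660.0. Existing = 1.6·255 + 2.7·97 + 0.8·204 + 8.1·314 = 3376.5. Remainder 3283.5 / 9.0 ≈ 364.83.
y: need Σw·y = 22.2·151 = 3352.2. Existing = 1.6·300 + 2.7·39 + 0.8·157 + 8.1·33 = 978.2. Remainder 2374.0 / 9.0 ≈ 263.78.

(365, 264)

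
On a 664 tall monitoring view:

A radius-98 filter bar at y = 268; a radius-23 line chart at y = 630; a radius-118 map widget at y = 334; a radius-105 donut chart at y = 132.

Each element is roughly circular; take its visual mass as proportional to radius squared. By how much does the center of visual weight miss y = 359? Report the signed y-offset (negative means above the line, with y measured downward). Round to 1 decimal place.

≈ -102.1

r² weights: filter bar 98² = 9604, line chart 23² = 529, map widget 118² = 13924, donut chart 105² = 11025. Total = 35082.
y-moment: 9604·268 + 529·630 + 13924·334 + 11025·132 = 9013058; centroid 9013058/35082 ≈ 256.91.
Against y = 359, that's 256.91 − 359 = -102.09.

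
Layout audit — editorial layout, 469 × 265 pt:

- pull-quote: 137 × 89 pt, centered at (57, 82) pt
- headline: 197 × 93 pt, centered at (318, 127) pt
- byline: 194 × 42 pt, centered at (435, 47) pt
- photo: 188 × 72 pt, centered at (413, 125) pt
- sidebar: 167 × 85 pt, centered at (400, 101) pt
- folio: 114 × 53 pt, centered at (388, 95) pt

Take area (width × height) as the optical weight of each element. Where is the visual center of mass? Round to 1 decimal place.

(326.9, 102.3)

Taking area as weight: pull-quote 137·89 = 12193, headline 197·93 = 18321, byline 194·42 = 8148, photo 188·72 = 13536, sidebar 167·85 = 14195, folio 114·53 = 6042. Sum 72435.
x: moment 23678123 / weight 72435 ≈ 326.89
y: moment 7409234 / weight 72435 ≈ 102.29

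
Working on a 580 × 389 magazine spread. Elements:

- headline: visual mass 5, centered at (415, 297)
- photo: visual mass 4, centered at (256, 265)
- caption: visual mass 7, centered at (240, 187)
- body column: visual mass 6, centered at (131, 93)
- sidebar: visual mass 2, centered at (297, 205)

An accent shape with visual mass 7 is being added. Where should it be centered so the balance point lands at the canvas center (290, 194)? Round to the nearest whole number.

New total weight: (5 + 4 + 7 + 6 + 2) + 7 = 31.
x: need Σw·x = 31·290 = 8990. Existing = 5·415 + 4·256 + 7·240 + 6·131 + 2·297 = 6159. Remainder 2831 / 7 ≈ 404.43.
y: need Σw·y = 31·194 = 6014. Existing = 5·297 + 4·265 + 7·187 + 6·93 + 2·205 = 4822. Remainder 1192 / 7 ≈ 170.29.

(404, 170)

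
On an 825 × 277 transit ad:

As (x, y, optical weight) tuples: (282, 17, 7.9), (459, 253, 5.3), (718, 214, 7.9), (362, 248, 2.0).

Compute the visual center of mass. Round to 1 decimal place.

(478.6, 158.5)

Weights sum to 7.9 + 5.3 + 7.9 + 2.0 = 23.1.
x-moment: 7.9·282 + 5.3·459 + 7.9·718 + 2.0·362 = 11056.7; centroid 11056.7/23.1 ≈ 478.65.
y-moment: 7.9·17 + 5.3·253 + 7.9·214 + 2.0·248 = 3661.8; centroid 3661.8/23.1 ≈ 158.52.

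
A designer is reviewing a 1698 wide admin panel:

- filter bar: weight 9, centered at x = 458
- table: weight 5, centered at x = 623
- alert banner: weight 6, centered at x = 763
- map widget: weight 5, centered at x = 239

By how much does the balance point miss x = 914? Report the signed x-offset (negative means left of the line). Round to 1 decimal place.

≈ -393.6

Total weight = 9 + 5 + 6 + 5 = 25.
x: (9·458 + 5·623 + 6·763 + 5·239) / 25 = 13010 / 25 ≈ 520.40
Against x = 914, that's 520.40 − 914 = -393.60.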